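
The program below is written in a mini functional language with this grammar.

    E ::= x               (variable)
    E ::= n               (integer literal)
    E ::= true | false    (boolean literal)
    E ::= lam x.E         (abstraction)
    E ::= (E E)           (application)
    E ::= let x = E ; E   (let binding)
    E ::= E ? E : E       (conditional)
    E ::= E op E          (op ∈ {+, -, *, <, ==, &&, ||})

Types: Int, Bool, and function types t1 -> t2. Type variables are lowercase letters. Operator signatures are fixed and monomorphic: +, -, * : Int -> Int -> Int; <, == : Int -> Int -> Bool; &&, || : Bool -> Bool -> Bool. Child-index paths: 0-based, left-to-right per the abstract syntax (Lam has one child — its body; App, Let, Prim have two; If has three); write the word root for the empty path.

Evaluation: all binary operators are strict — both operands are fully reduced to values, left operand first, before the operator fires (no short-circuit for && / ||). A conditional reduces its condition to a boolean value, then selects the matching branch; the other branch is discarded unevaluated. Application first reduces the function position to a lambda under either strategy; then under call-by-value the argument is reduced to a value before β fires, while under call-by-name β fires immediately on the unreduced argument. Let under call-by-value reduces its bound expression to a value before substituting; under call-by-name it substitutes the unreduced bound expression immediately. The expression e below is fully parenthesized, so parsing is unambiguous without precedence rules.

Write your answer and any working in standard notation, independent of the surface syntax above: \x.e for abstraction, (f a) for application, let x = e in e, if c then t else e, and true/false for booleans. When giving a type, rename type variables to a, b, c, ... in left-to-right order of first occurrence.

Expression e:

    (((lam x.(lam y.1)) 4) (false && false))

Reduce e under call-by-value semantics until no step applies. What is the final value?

Derivation:
step 0: (((\x.(\y.1)) 4) (false && false))
step 1: [beta@0] ((\y.1) (false && false))
step 2: [delta@1] ((\y.1) false)
step 3: [beta@root] 1

Answer: 1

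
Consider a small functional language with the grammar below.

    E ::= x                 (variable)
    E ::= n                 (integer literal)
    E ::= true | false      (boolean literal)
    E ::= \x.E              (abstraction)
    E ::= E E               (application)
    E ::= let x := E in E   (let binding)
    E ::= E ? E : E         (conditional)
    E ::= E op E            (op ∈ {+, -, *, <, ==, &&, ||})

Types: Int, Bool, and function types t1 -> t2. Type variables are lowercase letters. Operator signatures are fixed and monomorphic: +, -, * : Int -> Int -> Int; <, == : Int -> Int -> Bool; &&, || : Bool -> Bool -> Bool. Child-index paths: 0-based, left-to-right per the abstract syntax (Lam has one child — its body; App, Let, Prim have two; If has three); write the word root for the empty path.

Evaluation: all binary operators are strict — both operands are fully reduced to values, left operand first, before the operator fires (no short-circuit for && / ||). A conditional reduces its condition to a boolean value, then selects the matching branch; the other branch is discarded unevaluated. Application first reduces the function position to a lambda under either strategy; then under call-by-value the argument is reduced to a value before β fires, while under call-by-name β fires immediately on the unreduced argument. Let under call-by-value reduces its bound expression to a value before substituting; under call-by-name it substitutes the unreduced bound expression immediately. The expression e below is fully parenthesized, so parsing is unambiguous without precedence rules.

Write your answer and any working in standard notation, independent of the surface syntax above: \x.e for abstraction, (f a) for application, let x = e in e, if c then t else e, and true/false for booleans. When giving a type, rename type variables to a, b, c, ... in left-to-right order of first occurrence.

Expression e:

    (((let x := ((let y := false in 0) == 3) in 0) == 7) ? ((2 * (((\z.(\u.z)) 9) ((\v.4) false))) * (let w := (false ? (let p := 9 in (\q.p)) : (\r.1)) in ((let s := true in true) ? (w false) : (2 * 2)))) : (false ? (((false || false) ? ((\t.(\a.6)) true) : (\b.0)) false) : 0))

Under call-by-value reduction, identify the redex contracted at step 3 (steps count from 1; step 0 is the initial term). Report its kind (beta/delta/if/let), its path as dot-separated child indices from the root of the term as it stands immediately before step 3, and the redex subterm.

Trace:
step 0: (if ((let x = ((let y = false in 0) == 3) in 0) == 7) then ((2 * (((\z.(\u.z)) 9) ((\v.4) false))) * (let w = (if false then (let p = 9 in (\q.p)) else (\r.1)) in (if (let s = true in true) then (w false) else (2 * 2)))) else (if false then ((if (false || false) then ((\t.(\a.6)) true) else (\b.0)) false) else 0))
step 1: [let@0.0.0.0] (if ((let x = (0 == 3) in 0) == 7) then ((2 * (((\z.(\u.z)) 9) ((\v.4) false))) * (let w = (if false then (let p = 9 in (\q.p)) else (\r.1)) in (if (let s = true in true) then (w false) else (2 * 2)))) else (if false then ((if (false || false) then ((\t.(\a.6)) true) else (\b.0)) false) else 0))
step 2: [delta@0.0.0] (if ((let x = false in 0) == 7) then ((2 * (((\z.(\u.z)) 9) ((\v.4) false))) * (let w = (if false then (let p = 9 in (\q.p)) else (\r.1)) in (if (let s = true in true) then (w false) else (2 * 2)))) else (if false then ((if (false || false) then ((\t.(\a.6)) true) else (\b.0)) false) else 0))
step 3: [let@0.0] (if (0 == 7) then ((2 * (((\z.(\u.z)) 9) ((\v.4) false))) * (let w = (if false then (let p = 9 in (\q.p)) else (\r.1)) in (if (let s = true in true) then (w false) else (2 * 2)))) else (if false then ((if (false || false) then ((\t.(\a.6)) true) else (\b.0)) false) else 0))

Answer: let at 0.0 : (let x = false in 0)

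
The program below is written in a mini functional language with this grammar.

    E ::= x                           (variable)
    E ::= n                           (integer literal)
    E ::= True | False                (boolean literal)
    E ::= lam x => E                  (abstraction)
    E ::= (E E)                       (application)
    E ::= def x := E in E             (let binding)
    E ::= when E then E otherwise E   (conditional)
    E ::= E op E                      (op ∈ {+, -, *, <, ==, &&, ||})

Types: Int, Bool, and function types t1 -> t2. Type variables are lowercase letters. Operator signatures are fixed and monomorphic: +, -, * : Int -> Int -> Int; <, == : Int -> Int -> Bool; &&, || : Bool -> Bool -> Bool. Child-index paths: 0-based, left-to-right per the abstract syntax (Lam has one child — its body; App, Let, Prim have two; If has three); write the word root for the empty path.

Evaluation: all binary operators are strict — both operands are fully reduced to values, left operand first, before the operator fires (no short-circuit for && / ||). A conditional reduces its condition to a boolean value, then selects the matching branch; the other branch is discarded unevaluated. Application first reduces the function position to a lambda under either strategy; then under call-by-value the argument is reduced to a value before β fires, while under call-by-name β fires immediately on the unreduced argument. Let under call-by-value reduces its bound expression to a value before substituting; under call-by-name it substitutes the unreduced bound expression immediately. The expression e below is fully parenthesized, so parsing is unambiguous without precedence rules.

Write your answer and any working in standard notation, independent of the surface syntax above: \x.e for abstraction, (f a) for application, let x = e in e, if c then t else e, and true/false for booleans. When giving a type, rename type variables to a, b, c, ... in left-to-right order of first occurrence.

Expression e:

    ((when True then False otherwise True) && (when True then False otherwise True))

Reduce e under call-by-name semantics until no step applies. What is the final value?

Working:
step 0: ((if true then false else true) && (if true then false else true))
step 1: [if@0] (false && (if true then false else true))
step 2: [if@1] (false && false)
step 3: [delta@root] false

Answer: false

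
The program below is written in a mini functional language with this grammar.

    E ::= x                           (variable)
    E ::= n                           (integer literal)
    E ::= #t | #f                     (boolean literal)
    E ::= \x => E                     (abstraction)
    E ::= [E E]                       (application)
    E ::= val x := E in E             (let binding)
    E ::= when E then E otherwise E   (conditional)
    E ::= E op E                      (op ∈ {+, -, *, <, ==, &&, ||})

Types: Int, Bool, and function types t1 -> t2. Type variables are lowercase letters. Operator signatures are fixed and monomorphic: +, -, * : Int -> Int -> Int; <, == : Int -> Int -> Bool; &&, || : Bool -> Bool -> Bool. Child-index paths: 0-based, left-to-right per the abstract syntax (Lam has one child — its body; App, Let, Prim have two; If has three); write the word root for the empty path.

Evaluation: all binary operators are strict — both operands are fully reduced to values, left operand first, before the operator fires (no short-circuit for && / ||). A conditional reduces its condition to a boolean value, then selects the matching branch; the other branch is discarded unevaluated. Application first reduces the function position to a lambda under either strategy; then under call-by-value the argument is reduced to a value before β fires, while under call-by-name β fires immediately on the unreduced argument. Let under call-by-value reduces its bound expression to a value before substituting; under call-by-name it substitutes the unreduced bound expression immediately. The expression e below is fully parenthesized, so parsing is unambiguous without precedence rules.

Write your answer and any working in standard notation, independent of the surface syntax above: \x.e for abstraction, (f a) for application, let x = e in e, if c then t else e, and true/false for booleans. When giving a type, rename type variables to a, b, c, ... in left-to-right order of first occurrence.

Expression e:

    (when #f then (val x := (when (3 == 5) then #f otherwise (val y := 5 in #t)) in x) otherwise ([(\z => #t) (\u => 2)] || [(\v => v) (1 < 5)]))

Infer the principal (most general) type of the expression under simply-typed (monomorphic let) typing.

Working:
  unify Bool ~ Bool
  unify Int ~ Int
  unify Int ~ Int
  unify Bool ~ Bool
let y : Int
  unify Bool ~ Bool
let x : Bool
x : Bool
\z._ : a -> Bool
\u._ : b -> Int
  unify a -> Bool ~ (b -> Int) -> c
  unify a ~ b -> Int
  unify Bool ~ c
_ _ : Bool
  unify Bool ~ Bool
v : d
\v._ : d -> d
  unify Int ~ Int
  unify Int ~ Int
  unify d -> d ~ Bool -> e
  unify d ~ Bool
  unify Bool ~ e
_ _ : Bool
  unify Bool ~ Bool
  unify Bool ~ Bool

Answer: Bool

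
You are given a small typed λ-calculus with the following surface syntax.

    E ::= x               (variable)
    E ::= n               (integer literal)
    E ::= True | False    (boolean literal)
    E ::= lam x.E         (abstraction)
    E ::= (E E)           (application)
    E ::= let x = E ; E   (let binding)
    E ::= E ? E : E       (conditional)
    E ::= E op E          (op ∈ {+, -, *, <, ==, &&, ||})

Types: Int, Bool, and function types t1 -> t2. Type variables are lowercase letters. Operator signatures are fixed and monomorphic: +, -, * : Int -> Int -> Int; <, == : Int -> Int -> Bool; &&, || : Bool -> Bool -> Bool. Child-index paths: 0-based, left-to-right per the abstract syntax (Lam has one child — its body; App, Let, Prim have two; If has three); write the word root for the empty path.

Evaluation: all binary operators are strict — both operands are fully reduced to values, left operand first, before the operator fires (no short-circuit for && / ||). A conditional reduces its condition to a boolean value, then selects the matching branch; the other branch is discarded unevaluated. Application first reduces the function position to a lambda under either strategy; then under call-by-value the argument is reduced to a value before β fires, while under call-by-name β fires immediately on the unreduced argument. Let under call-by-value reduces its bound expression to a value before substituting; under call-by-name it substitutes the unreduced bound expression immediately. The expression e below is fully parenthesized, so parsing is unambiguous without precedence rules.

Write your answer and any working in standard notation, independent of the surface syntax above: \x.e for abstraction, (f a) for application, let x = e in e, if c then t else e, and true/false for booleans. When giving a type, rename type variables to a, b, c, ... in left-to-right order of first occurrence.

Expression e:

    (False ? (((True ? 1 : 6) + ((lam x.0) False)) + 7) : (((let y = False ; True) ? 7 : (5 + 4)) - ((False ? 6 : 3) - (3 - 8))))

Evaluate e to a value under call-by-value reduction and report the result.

Derivation:
step 0: (if false then (((if true then 1 else 6) + ((\x.0) false)) + 7) else ((if (let y = false in true) then 7 else (5 + 4)) - ((if false then 6 else 3) - (3 - 8))))
step 1: [if@root] ((if (let y = false in true) then 7 else (5 + 4)) - ((if false then 6 else 3) - (3 - 8)))
step 2: [let@0.0] ((if true then 7 else (5 + 4)) - ((if false then 6 else 3) - (3 - 8)))
step 3: [if@0] (7 - ((if false then 6 else 3) - (3 - 8)))
step 4: [if@1.0] (7 - (3 - (3 - 8)))
step 5: [delta@1.1] (7 - (3 - -5))
step 6: [delta@1] (7 - 8)
step 7: [delta@root] -1

Answer: -1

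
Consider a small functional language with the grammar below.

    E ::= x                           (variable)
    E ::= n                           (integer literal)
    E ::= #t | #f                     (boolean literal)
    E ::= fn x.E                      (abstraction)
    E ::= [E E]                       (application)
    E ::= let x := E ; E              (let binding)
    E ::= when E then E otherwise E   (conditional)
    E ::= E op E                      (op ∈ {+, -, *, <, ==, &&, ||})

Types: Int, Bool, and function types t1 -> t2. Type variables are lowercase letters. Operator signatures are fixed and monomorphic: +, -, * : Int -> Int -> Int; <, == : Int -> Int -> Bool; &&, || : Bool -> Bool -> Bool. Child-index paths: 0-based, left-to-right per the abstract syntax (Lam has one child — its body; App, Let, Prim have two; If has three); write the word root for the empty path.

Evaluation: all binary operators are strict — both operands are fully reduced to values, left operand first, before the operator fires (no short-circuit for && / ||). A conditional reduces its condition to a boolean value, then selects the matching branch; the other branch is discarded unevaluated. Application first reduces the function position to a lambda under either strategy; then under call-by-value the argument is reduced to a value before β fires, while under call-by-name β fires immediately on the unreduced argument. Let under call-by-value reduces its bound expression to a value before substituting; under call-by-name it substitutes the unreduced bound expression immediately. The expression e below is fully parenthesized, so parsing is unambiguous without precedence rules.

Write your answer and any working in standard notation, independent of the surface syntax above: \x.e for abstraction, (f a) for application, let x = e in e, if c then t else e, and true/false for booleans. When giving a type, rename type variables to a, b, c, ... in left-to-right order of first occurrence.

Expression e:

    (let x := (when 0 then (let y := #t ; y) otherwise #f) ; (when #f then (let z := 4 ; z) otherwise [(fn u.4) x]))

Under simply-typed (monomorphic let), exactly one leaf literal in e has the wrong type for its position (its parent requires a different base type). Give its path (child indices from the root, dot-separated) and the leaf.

Answer: 0.0 : 0

Derivation:
  unify Int ~ Bool
  FAIL: mismatch Int ~ Bool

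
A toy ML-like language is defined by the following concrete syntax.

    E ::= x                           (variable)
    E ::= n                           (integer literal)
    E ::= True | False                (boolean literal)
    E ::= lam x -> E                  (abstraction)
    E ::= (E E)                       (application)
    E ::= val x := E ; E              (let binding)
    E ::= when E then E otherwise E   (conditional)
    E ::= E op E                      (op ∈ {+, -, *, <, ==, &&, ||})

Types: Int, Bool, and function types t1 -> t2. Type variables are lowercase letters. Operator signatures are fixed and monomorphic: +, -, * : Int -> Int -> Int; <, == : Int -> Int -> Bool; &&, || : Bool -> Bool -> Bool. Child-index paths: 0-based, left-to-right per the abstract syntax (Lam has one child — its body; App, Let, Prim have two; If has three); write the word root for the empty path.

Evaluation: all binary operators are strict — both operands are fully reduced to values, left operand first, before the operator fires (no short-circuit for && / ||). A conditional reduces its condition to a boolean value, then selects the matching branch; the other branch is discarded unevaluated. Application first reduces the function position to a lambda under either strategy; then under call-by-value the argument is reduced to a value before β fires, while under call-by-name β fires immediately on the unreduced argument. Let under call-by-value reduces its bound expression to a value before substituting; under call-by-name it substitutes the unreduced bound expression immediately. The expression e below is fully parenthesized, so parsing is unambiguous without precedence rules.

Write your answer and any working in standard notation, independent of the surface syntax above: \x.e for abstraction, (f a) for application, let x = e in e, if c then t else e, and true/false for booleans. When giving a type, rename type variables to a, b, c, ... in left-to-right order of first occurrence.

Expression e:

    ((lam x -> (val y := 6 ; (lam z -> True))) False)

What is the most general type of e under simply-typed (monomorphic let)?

Derivation:
let y : Int
\z._ : b -> Bool
\x._ : a -> b -> Bool
  unify a -> b -> Bool ~ Bool -> c
  unify a ~ Bool
  unify b -> Bool ~ c
_ _ : b -> Bool

Answer: a -> Bool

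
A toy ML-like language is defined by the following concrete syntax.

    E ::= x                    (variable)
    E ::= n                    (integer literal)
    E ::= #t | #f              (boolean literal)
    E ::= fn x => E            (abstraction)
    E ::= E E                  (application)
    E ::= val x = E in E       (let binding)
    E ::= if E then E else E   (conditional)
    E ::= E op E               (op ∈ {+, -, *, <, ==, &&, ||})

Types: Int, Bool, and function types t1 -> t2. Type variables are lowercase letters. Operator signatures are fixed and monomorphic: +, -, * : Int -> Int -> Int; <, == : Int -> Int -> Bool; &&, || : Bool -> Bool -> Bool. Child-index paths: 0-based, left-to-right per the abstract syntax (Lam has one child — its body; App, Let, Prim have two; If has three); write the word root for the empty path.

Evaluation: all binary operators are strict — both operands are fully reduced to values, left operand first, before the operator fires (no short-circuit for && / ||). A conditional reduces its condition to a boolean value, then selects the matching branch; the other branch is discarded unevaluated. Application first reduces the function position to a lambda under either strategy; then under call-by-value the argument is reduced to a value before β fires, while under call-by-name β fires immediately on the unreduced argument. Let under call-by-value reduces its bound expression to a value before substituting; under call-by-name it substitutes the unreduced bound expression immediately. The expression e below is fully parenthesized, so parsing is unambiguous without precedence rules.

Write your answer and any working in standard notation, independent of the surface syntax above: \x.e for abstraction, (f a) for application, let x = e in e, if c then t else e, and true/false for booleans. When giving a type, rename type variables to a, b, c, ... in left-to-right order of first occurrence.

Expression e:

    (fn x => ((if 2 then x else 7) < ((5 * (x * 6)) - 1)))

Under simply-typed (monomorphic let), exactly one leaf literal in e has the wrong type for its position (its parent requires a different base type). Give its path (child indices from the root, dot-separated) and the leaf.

Trace:
  unify Int ~ Bool
  FAIL: mismatch Int ~ Bool

Answer: 0.0.0 : 2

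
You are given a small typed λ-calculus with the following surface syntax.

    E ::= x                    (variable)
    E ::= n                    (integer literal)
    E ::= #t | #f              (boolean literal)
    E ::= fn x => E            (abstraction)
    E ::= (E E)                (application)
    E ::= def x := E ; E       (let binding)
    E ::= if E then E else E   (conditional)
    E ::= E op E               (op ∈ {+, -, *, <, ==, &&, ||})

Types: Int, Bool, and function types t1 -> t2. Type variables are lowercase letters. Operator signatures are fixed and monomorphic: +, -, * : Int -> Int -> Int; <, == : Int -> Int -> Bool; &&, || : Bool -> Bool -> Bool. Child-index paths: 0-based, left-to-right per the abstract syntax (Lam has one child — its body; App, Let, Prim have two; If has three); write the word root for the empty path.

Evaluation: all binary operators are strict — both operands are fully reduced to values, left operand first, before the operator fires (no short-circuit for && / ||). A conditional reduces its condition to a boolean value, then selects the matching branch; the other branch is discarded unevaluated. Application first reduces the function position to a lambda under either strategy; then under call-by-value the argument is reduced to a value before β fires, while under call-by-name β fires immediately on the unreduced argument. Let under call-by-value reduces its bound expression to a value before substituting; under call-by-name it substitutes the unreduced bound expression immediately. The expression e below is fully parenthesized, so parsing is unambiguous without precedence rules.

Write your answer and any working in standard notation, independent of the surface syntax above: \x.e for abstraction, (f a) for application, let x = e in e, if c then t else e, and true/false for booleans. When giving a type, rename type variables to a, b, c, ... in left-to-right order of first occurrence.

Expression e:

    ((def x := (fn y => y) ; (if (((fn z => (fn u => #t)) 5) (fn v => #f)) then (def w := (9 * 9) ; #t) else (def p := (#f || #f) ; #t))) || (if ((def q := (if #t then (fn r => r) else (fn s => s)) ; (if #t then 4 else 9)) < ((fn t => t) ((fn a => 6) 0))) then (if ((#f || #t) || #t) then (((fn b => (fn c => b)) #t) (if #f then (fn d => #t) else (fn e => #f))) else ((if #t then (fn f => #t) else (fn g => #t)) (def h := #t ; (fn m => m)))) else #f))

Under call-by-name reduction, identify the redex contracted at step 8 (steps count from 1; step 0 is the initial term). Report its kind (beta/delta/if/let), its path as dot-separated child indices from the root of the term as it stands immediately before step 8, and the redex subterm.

Answer: beta at 1.0.1 : ((\t.t) ((\a.6) 0))

Trace:
step 0: ((let x = (\y.y) in (if (((\z.(\u.true)) 5) (\v.false)) then (let w = (9 * 9) in true) else (let p = (false || false) in true))) || (if ((let q = (if true then (\r.r) else (\s.s)) in (if true then 4 else 9)) < ((\t.t) ((\a.6) 0))) then (if ((false || true) || true) then (((\b.(\c.b)) true) (if false then (\d.true) else (\e.false))) else ((if true then (\f.true) else (\g.true)) (let h = true in (\m.m)))) else false))
step 1: [let@0] ((if (((\z.(\u.true)) 5) (\v.false)) then (let w = (9 * 9) in true) else (let p = (false || false) in true)) || (if ((let q = (if true then (\r.r) else (\s.s)) in (if true then 4 else 9)) < ((\t.t) ((\a.6) 0))) then (if ((false || true) || true) then (((\b.(\c.b)) true) (if false then (\d.true) else (\e.false))) else ((if true then (\f.true) else (\g.true)) (let h = true in (\m.m)))) else false))
step 2: [beta@0.0.0] ((if ((\u.true) (\v.false)) then (let w = (9 * 9) in true) else (let p = (false || false) in true)) || (if ((let q = (if true then (\r.r) else (\s.s)) in (if true then 4 else 9)) < ((\t.t) ((\a.6) 0))) then (if ((false || true) || true) then (((\b.(\c.b)) true) (if false then (\d.true) else (\e.false))) else ((if true then (\f.true) else (\g.true)) (let h = true in (\m.m)))) else false))
step 3: [beta@0.0] ((if true then (let w = (9 * 9) in true) else (let p = (false || false) in true)) || (if ((let q = (if true then (\r.r) else (\s.s)) in (if true then 4 else 9)) < ((\t.t) ((\a.6) 0))) then (if ((false || true) || true) then (((\b.(\c.b)) true) (if false then (\d.true) else (\e.false))) else ((if true then (\f.true) else (\g.true)) (let h = true in (\m.m)))) else false))
step 4: [if@0] ((let w = (9 * 9) in true) || (if ((let q = (if true then (\r.r) else (\s.s)) in (if true then 4 else 9)) < ((\t.t) ((\a.6) 0))) then (if ((false || true) || true) then (((\b.(\c.b)) true) (if false then (\d.true) else (\e.false))) else ((if true then (\f.true) else (\g.true)) (let h = true in (\m.m)))) else false))
step 5: [let@0] (true || (if ((let q = (if true then (\r.r) else (\s.s)) in (if true then 4 else 9)) < ((\t.t) ((\a.6) 0))) then (if ((false || true) || true) then (((\b.(\c.b)) true) (if false then (\d.true) else (\e.false))) else ((if true then (\f.true) else (\g.true)) (let h = true in (\m.m)))) else false))
step 6: [let@1.0.0] (true || (if ((if true then 4 else 9) < ((\t.t) ((\a.6) 0))) then (if ((false || true) || true) then (((\b.(\c.b)) true) (if false then (\d.true) else (\e.false))) else ((if true then (\f.true) else (\g.true)) (let h = true in (\m.m)))) else false))
step 7: [if@1.0.0] (true || (if (4 < ((\t.t) ((\a.6) 0))) then (if ((false || true) || true) then (((\b.(\c.b)) true) (if false then (\d.true) else (\e.false))) else ((if true then (\f.true) else (\g.true)) (let h = true in (\m.m)))) else false))
step 8: [beta@1.0.1] (true || (if (4 < ((\a.6) 0)) then (if ((false || true) || true) then (((\b.(\c.b)) true) (if false then (\d.true) else (\e.false))) else ((if true then (\f.true) else (\g.true)) (let h = true in (\m.m)))) else false))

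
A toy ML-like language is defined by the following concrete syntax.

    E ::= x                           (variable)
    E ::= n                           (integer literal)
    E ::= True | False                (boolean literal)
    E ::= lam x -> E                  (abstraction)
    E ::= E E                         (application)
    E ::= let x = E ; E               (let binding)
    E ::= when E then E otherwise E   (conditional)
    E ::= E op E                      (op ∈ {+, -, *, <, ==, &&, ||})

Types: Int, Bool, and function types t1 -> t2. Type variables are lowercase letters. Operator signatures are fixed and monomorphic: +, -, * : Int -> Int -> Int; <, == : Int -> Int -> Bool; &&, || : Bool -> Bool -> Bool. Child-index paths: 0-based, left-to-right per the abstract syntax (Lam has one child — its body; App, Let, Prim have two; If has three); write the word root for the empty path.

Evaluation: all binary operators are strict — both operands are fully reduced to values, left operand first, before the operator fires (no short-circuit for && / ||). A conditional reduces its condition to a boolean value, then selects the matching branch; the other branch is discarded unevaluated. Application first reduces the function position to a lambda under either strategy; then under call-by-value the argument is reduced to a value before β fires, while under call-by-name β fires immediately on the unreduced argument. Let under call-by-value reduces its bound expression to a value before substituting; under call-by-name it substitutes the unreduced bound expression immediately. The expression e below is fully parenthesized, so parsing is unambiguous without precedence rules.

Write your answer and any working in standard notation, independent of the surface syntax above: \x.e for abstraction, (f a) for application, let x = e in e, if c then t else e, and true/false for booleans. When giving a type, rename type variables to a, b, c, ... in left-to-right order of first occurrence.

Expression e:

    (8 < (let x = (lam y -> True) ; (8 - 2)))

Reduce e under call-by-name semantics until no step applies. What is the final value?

Answer: false

Working:
step 0: (8 < (let x = (\y.true) in (8 - 2)))
step 1: [let@1] (8 < (8 - 2))
step 2: [delta@1] (8 < 6)
step 3: [delta@root] false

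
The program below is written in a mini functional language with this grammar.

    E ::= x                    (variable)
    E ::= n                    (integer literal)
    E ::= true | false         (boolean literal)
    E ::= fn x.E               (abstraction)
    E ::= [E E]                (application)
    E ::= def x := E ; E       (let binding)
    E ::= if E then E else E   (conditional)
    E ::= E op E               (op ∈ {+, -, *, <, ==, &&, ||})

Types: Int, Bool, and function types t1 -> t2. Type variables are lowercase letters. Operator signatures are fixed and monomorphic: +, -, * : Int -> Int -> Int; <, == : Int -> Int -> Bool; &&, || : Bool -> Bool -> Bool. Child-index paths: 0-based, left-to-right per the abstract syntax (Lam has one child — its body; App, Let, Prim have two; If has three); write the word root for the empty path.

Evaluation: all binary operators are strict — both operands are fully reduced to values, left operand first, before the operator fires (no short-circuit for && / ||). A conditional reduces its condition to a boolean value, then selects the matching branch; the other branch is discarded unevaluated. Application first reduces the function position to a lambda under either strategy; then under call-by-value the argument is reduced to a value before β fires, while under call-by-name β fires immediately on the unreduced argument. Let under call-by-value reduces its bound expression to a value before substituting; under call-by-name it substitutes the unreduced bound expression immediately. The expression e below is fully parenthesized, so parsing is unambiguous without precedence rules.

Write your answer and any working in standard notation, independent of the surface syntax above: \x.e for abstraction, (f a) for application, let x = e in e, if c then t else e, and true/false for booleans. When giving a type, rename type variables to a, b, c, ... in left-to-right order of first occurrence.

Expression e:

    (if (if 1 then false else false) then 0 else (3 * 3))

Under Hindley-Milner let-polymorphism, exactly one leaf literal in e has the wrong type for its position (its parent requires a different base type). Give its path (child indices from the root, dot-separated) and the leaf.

Answer: 0.0 : 1

Trace:
  unify Int ~ Bool
  FAIL: mismatch Int ~ Bool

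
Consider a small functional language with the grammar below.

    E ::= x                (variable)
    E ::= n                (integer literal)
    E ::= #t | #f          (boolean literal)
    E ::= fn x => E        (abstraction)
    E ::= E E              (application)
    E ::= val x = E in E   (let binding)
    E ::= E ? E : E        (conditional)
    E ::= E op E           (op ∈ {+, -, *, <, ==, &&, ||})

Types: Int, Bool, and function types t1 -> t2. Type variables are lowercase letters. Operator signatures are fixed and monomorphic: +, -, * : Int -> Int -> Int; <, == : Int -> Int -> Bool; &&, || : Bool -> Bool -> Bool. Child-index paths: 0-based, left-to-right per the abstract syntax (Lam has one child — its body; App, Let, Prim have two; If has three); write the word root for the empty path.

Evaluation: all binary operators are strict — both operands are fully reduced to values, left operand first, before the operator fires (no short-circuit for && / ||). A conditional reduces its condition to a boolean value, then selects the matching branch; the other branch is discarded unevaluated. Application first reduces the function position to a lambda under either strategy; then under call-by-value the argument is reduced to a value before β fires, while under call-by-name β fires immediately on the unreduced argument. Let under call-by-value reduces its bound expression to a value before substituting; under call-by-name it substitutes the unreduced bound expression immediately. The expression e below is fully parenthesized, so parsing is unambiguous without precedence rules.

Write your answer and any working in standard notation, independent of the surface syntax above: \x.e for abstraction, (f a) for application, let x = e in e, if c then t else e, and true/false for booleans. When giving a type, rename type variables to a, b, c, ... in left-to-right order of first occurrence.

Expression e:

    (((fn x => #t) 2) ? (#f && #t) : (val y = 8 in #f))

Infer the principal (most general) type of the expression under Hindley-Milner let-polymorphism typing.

Derivation:
\x._ : a -> Bool
  unify a -> Bool ~ Int -> b
  unify a ~ Int
  unify Bool ~ b
_ _ : Bool
  unify Bool ~ Bool
  unify Bool ~ Bool
  unify Bool ~ Bool
let y : Int
  unify Bool ~ Bool

Answer: Bool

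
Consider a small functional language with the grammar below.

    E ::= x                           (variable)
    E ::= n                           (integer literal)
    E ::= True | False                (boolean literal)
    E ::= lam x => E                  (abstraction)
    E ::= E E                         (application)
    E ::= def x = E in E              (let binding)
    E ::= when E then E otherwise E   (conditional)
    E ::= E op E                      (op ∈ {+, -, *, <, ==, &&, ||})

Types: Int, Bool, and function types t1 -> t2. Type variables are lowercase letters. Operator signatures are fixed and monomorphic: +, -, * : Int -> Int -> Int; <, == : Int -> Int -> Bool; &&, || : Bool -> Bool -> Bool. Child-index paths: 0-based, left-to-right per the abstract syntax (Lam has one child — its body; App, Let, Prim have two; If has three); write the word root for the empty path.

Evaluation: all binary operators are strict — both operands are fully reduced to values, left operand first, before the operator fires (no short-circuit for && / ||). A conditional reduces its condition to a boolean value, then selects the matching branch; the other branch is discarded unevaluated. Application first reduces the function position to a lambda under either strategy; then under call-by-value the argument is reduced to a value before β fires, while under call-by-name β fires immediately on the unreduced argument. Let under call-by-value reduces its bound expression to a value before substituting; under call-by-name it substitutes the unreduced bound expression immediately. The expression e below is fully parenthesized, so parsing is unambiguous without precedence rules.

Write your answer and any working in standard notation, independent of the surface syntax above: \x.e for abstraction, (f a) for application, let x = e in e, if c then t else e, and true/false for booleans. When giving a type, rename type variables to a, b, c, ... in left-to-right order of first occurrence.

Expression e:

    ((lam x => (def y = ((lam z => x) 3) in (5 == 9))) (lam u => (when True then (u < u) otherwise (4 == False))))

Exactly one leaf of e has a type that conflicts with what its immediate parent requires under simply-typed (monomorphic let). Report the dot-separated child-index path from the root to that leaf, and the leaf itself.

Answer: 1.0.2.1 : false

Working:
x : a
\z._ : b -> a
  unify b -> a ~ Int -> c
  unify b ~ Int
  unify a ~ c
_ _ : c
let y : c
  unify Int ~ Int
  unify Int ~ Int
\x._ : c -> Bool
  unify Bool ~ Bool
u : d
  unify d ~ Int
u : Int
  unify Int ~ Int
  unify Int ~ Int
  unify Bool ~ Int
  FAIL: mismatch Bool ~ Int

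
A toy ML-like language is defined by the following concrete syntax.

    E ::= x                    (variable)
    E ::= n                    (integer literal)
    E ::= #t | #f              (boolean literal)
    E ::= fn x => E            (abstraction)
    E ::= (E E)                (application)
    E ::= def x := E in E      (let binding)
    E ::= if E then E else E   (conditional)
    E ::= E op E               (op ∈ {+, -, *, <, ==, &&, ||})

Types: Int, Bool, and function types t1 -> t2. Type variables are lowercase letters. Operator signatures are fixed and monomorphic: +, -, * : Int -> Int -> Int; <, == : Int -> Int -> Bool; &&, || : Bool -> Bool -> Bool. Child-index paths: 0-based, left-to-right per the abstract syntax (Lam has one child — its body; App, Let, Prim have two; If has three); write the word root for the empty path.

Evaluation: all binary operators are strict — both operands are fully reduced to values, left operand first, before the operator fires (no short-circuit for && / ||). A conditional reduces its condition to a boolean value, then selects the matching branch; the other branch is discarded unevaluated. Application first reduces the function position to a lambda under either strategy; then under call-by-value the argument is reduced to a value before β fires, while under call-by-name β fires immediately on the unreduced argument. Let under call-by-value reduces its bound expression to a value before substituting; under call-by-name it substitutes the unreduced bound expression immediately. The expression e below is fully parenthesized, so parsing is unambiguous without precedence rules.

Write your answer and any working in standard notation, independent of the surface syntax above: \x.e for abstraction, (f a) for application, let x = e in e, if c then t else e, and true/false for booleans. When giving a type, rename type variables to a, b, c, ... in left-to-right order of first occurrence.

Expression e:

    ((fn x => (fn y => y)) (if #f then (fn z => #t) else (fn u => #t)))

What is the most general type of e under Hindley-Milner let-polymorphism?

Answer: a -> a

Working:
y : b
\y._ : b -> b
\x._ : a -> b -> b
  unify Bool ~ Bool
\z._ : c -> Bool
\u._ : d -> Bool
  unify c -> Bool ~ d -> Bool
  unify c ~ d
  unify Bool ~ Bool
  unify a -> b -> b ~ (d -> Bool) -> e
  unify a ~ d -> Bool
  unify b -> b ~ e
_ _ : b -> b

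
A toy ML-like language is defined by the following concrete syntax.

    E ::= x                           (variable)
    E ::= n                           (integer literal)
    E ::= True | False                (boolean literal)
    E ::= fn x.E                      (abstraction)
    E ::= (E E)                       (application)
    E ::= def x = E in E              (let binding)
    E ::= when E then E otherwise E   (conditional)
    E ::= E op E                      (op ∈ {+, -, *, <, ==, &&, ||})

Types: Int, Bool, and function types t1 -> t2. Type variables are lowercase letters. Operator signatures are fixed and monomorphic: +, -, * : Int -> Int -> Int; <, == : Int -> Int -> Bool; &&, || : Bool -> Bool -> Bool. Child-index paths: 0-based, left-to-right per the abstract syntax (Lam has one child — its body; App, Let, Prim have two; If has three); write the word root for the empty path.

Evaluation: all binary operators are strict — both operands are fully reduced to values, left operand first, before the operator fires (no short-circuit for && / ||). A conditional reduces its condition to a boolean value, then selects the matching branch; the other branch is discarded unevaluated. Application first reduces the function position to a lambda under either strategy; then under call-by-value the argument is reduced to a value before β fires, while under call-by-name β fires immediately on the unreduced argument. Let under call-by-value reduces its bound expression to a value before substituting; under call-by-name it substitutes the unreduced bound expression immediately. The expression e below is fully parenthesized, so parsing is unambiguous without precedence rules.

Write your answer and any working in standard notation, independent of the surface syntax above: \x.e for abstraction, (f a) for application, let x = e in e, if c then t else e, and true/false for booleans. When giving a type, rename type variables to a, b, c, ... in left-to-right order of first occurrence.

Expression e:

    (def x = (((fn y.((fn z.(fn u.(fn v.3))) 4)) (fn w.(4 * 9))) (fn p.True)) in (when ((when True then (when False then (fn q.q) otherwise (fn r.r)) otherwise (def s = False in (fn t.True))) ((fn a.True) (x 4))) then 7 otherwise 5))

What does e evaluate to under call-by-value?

Answer: 7

Derivation:
step 0: (let x = (((\y.((\z.(\u.(\v.3))) 4)) (\w.(4 * 9))) (\p.true)) in (if ((if true then (if false then (\q.q) else (\r.r)) else (let s = false in (\t.true))) ((\a.true) (x 4))) then 7 else 5))
step 1: [beta@0.0] (let x = (((\z.(\u.(\v.3))) 4) (\p.true)) in (if ((if true then (if false then (\q.q) else (\r.r)) else (let s = false in (\t.true))) ((\a.true) (x 4))) then 7 else 5))
step 2: [beta@0.0] (let x = ((\u.(\v.3)) (\p.true)) in (if ((if true then (if false then (\q.q) else (\r.r)) else (let s = false in (\t.true))) ((\a.true) (x 4))) then 7 else 5))
step 3: [beta@0] (let x = (\v.3) in (if ((if true then (if false then (\q.q) else (\r.r)) else (let s = false in (\t.true))) ((\a.true) (x 4))) then 7 else 5))
step 4: [let@root] (if ((if true then (if false then (\q.q) else (\r.r)) else (let s = false in (\t.true))) ((\a.true) ((\v.3) 4))) then 7 else 5)
step 5: [if@0.0] (if ((if false then (\q.q) else (\r.r)) ((\a.true) ((\v.3) 4))) then 7 else 5)
step 6: [if@0.0] (if ((\r.r) ((\a.true) ((\v.3) 4))) then 7 else 5)
step 7: [beta@0.1.1] (if ((\r.r) ((\a.true) 3)) then 7 else 5)
step 8: [beta@0.1] (if ((\r.r) true) then 7 else 5)
step 9: [beta@0] (if true then 7 else 5)
step 10: [if@root] 7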